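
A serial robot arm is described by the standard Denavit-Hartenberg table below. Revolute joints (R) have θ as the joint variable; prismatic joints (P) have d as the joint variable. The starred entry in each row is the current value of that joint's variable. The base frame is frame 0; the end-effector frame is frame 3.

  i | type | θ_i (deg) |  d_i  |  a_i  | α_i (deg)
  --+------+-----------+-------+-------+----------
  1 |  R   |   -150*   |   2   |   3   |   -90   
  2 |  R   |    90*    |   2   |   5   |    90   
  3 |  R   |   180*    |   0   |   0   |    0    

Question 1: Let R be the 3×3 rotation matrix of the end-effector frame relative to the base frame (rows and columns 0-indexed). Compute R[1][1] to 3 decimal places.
0.866

End-effector y-axis (col 1 of R) = (-0.5000,0.8660,0.0000)
R[1][1] = 0.8660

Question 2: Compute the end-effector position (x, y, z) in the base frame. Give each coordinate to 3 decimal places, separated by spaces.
after link 1: o_1 = (-2.5981, -1.5000, 2.0000)
after link 2: o_2 = (-1.5981, -3.2321, -3.0000)
after link 3: o_3 = (-1.5981, -3.2321, -3.0000)

-1.598 -3.232 -3.000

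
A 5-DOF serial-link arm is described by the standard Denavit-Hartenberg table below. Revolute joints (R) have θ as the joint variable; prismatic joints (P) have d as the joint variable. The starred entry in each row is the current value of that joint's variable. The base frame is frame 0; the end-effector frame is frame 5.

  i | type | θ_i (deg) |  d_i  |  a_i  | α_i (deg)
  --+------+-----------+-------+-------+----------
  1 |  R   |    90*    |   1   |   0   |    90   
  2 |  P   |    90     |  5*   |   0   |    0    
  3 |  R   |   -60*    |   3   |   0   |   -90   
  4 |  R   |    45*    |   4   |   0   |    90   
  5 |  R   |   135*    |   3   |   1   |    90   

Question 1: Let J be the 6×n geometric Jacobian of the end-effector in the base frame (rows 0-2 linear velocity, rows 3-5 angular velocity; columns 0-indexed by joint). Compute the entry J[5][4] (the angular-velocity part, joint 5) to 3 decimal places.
axis z_4 = (0.7071,0.6124,0.3536); lever o_n−o_4 = (2.6213,1.0506,1.4230)
cross product → J_v[:, 4] = (0.5000,-0.0795,-0.8624)
J_ω[:, 4] = z_4
entry J[5][4] = 0.3536

0.354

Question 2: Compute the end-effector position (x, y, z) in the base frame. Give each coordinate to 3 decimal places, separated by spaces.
after link 1: o_1 = (0.0000, 0.0000, 1.0000)
after link 2: o_2 = (5.0000, -0.0000, 1.0000)
after link 3: o_3 = (8.0000, -0.0000, 1.0000)
after link 4: o_4 = (8.0000, -2.0000, 4.4641)
after link 5: o_5 = (10.6213, -0.9494, 5.8871)

10.621 -0.949 5.887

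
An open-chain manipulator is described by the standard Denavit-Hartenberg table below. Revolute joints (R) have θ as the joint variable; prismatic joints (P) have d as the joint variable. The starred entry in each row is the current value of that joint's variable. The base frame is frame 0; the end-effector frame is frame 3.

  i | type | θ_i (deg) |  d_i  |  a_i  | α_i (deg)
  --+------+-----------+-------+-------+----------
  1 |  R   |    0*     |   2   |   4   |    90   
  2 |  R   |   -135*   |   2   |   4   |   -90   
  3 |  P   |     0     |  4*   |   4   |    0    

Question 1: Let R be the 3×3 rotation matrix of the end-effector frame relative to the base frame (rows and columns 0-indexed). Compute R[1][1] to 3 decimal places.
1.000

End-effector y-axis (col 1 of R) = (0.0000,1.0000,-0.0000)
R[1][1] = 1.0000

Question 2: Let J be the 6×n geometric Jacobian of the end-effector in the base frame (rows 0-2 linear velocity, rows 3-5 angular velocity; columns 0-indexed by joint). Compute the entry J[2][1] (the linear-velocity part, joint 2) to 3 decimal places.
-2.828

axis z_1 = (0.0000,-1.0000,0.0000); lever o_n−o_1 = (-2.8284,-2.0000,-8.4853)
cross product → J_v[:, 1] = (8.4853,-0.0000,-2.8284)
J_ω[:, 1] = z_1
entry J[2][1] = -2.8284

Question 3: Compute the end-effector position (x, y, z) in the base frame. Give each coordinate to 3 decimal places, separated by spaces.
after link 1: o_1 = (4.0000, 0.0000, 2.0000)
after link 2: o_2 = (1.1716, -2.0000, -0.8284)
after link 3: o_3 = (1.1716, -2.0000, -6.4853)

1.172 -2.000 -6.485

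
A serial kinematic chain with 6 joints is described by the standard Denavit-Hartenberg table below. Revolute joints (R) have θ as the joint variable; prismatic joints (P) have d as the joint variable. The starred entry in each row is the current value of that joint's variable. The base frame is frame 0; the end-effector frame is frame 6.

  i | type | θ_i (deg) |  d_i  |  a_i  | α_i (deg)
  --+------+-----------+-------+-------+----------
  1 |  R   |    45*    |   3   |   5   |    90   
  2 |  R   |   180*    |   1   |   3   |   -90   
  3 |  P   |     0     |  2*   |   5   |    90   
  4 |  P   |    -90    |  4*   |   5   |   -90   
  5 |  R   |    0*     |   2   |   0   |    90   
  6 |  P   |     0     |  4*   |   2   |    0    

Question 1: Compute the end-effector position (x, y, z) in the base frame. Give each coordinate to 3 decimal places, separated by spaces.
after link 1: o_1 = (3.5355, 3.5355, 3.0000)
after link 2: o_2 = (2.1213, 0.7071, 3.0000)
after link 3: o_3 = (-1.4142, -2.8284, 1.0000)
after link 4: o_4 = (1.4142, -5.6569, 6.0000)
after link 5: o_5 = (-0.0000, -7.0711, 6.0000)
after link 6: o_6 = (2.8284, -9.8995, 8.0000)

2.828 -9.899 8.000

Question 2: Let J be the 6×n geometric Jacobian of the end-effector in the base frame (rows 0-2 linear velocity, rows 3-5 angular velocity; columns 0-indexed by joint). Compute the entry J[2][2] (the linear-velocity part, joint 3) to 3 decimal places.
prismatic axis z_2 = (-0.0000,-0.0000,-1.0000)
J_v[:, 2] = z_2; J_ω[:, 2] = (0,0,0)
entry J[2][2] = -1.0000

-1.000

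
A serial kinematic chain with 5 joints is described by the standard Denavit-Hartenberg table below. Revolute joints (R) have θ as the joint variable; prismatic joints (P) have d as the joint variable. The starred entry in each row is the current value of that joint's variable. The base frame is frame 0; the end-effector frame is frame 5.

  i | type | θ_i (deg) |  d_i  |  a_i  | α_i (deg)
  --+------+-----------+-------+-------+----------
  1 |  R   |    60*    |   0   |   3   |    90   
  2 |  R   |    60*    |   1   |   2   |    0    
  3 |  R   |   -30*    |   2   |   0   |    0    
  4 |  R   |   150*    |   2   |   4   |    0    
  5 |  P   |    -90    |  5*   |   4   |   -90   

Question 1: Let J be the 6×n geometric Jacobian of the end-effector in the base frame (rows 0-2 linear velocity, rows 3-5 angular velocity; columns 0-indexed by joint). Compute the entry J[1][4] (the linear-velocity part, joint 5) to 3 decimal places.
prismatic axis z_4 = (0.8660,-0.5000,0.0000)
J_v[:, 4] = z_4; J_ω[:, 4] = (0,0,0)
entry J[1][4] = -0.5000

-0.500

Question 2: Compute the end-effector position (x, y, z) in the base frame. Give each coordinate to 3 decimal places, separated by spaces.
8.660 -5.000 5.732

after link 1: o_1 = (1.5000, 2.5981, 0.0000)
after link 2: o_2 = (2.8660, 2.9641, 1.7321)
after link 3: o_3 = (4.5981, 1.9641, 1.7321)
after link 4: o_4 = (4.3301, -2.5000, 1.7321)
after link 5: o_5 = (8.6603, -5.0000, 5.7321)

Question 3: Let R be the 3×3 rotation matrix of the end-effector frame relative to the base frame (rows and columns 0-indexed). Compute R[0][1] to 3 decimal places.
-0.866

End-effector y-axis (col 1 of R) = (-0.8660,0.5000,-0.0000)
R[0][1] = -0.8660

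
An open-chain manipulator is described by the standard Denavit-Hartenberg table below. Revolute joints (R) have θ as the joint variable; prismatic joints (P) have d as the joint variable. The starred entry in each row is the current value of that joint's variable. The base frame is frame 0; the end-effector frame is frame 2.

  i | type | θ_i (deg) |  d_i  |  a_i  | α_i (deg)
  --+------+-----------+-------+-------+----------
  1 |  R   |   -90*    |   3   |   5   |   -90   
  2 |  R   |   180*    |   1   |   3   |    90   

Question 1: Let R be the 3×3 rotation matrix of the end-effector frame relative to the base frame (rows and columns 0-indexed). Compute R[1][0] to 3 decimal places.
1.000

End-effector x-axis (col 0 of R) = (-0.0000,1.0000,-0.0000)
R[1][0] = 1.0000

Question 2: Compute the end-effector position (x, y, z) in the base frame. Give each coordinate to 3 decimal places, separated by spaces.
after link 1: o_1 = (0.0000, -5.0000, 3.0000)
after link 2: o_2 = (1.0000, -2.0000, 3.0000)

1.000 -2.000 3.000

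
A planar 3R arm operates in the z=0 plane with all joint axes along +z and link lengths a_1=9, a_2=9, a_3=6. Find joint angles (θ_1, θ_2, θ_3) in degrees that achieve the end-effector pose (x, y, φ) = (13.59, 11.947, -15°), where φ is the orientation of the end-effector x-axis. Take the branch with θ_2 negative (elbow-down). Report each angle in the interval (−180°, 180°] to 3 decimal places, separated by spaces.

89.999 -60.000 -44.999

wrist centre = target − a_3·(cos φ, sin φ) = (7.7944, 13.4999)
cos θ_2 = (243.0011−9²−9²)/(2·9·9) = 0.5000; θ_2 = -59.9996° (elbow-down)
β = atan2(13.4999,7.7944) = 59.9992°; ψ = atan2(-7.7942,13.5001) = -29.9998°
θ_1 = β − ψ = 89.9989°
θ_3 = φ − θ_1 − θ_2 = -44.9994° (wrapped to (-180°,180°])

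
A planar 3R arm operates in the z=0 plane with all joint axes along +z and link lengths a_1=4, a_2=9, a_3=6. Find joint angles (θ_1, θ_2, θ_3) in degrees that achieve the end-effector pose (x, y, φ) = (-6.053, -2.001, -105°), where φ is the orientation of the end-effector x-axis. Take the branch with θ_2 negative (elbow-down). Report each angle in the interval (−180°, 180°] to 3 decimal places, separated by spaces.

-90.009 -149.995 135.004

wrist centre = target − a_3·(cos φ, sin φ) = (-4.5001, 3.7946)
cos θ_2 = (34.6494−4²−9²)/(2·4·9) = -0.8660; θ_2 = -149.9948° (elbow-down)
β = atan2(3.7946,-4.5001) = 139.8618°; ψ = atan2(-4.5007,-3.7938) = -130.1289°
θ_1 = β − ψ = 269.9907°
θ_3 = φ − θ_1 − θ_2 = 135.0042° (wrapped to (-180°,180°])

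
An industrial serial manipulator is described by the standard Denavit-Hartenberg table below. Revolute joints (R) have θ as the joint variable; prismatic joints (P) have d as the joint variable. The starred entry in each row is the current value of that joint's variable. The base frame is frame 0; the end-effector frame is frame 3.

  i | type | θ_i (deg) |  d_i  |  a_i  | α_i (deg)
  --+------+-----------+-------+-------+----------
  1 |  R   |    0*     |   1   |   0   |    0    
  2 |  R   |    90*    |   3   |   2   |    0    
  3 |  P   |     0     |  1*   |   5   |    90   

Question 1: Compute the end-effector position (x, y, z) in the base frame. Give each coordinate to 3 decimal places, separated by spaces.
after link 1: o_1 = (0.0000, 0.0000, 1.0000)
after link 2: o_2 = (0.0000, 2.0000, 4.0000)
after link 3: o_3 = (0.0000, 7.0000, 5.0000)

0.000 7.000 5.000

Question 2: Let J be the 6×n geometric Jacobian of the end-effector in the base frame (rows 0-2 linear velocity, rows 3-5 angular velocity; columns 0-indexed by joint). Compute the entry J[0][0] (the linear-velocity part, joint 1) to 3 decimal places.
axis z_0 = ẑ; lever o_n−o_0 = (0.0000,7.0000,5.0000)
cross product → J_v[:, 0] = (-7.0000,0.0000,0.0000)
J_ω[:, 0] = z_0
entry J[0][0] = -7.0000

-7.000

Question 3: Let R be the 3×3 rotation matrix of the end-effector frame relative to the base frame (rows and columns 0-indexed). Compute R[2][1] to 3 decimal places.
End-effector y-axis (col 1 of R) = (-0.0000,0.0000,1.0000)
R[2][1] = 1.0000

1.000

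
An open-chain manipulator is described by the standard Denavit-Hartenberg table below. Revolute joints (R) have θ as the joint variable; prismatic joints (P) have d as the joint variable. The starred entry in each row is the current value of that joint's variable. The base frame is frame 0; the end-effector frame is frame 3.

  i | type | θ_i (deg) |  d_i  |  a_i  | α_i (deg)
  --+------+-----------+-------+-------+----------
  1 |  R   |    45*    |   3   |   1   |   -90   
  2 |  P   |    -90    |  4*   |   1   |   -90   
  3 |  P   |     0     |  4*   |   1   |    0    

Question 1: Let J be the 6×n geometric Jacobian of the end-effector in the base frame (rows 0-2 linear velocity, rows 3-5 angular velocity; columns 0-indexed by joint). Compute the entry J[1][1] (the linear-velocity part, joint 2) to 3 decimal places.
0.707

prismatic axis z_1 = (-0.7071,0.7071,0.0000)
J_v[:, 1] = z_1; J_ω[:, 1] = (0,0,0)
entry J[1][1] = 0.7071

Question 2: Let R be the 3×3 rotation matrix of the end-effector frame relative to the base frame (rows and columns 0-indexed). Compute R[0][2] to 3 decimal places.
0.707

End-effector z-axis (col 2 of R) = (0.7071,0.7071,-0.0000)
R[0][2] = 0.7071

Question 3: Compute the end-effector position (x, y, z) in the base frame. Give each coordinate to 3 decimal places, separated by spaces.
after link 1: o_1 = (0.7071, 0.7071, 3.0000)
after link 2: o_2 = (-2.1213, 3.5355, 4.0000)
after link 3: o_3 = (0.7071, 6.3640, 5.0000)

0.707 6.364 5.000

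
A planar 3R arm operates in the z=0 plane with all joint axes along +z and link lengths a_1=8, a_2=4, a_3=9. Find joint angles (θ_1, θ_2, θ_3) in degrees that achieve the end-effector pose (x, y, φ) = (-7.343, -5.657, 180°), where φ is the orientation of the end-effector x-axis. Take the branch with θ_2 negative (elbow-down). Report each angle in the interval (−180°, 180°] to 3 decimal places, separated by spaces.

wrist centre = target − a_3·(cos φ, sin φ) = (1.6570, -5.6570)
cos θ_2 = (34.7473−8²−4²)/(2·8·4) = -0.7071; θ_2 = -134.9973° (elbow-down)
β = atan2(-5.6570,1.6570) = -73.6741°; ψ = atan2(-2.8286,5.1717) = -28.6756°
θ_1 = β − ψ = -44.9985°
θ_3 = φ − θ_1 − θ_2 = -0.0042° (wrapped to (-180°,180°])

-44.999 -134.997 -0.004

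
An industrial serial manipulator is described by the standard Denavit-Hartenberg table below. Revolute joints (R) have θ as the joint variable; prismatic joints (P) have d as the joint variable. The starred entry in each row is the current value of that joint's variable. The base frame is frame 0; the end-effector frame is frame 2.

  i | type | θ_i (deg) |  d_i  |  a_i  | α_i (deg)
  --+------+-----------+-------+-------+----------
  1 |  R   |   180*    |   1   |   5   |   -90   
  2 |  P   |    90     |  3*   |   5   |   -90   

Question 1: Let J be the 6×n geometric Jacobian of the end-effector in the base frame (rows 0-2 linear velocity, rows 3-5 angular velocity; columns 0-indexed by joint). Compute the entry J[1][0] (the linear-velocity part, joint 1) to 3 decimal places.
axis z_0 = ẑ; lever o_n−o_0 = (-5.0000,-3.0000,-4.0000)
cross product → J_v[:, 0] = (3.0000,-5.0000,0.0000)
J_ω[:, 0] = z_0
entry J[1][0] = -5.0000

-5.000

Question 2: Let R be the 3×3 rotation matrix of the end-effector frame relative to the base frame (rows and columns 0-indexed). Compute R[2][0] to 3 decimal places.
-1.000

End-effector x-axis (col 0 of R) = (-0.0000,-0.0000,-1.0000)
R[2][0] = -1.0000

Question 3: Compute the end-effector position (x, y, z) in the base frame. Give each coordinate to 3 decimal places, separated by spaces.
after link 1: o_1 = (-5.0000, 0.0000, 1.0000)
after link 2: o_2 = (-5.0000, -3.0000, -4.0000)

-5.000 -3.000 -4.000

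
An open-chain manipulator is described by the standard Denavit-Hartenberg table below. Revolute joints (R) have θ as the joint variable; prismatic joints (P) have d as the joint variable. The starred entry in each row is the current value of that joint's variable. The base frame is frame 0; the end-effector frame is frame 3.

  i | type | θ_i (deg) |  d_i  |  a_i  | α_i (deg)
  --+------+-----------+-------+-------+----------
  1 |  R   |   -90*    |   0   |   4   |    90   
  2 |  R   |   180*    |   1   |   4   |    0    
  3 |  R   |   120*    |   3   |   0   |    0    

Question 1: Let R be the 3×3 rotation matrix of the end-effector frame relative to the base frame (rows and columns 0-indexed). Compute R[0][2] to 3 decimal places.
End-effector z-axis (col 2 of R) = (-1.0000,-0.0000,0.0000)
R[0][2] = -1.0000

-1.000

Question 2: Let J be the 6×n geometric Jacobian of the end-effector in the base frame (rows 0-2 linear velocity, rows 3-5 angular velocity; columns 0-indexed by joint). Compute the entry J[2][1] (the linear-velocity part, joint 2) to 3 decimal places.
-4.000

axis z_1 = (-1.0000,-0.0000,0.0000); lever o_n−o_1 = (-4.0000,4.0000,0.0000)
cross product → J_v[:, 1] = (-0.0000,0.0000,-4.0000)
J_ω[:, 1] = z_1
entry J[2][1] = -4.0000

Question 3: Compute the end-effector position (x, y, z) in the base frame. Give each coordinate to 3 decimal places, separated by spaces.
after link 1: o_1 = (0.0000, -4.0000, 0.0000)
after link 2: o_2 = (-1.0000, -0.0000, 0.0000)
after link 3: o_3 = (-4.0000, -0.0000, 0.0000)

-4.000 -0.000 0.000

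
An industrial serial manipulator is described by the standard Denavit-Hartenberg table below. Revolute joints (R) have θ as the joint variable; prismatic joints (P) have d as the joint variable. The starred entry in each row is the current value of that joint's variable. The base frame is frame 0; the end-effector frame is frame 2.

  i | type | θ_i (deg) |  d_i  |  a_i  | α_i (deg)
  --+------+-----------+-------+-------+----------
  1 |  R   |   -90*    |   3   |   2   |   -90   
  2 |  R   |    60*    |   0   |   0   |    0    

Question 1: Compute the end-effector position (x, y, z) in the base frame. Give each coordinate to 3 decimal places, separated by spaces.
0.000 -2.000 3.000

after link 1: o_1 = (0.0000, -2.0000, 3.0000)
after link 2: o_2 = (0.0000, -2.0000, 3.0000)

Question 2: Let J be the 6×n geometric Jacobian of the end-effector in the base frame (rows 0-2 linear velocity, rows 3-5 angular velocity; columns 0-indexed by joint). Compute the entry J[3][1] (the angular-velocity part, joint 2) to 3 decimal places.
axis z_1 = (1.0000,0.0000,0.0000); lever o_n−o_1 = (0.0000,0.0000,0.0000)
cross product → J_v[:, 1] = (0.0000,0.0000,0.0000)
J_ω[:, 1] = z_1
entry J[3][1] = 1.0000

1.000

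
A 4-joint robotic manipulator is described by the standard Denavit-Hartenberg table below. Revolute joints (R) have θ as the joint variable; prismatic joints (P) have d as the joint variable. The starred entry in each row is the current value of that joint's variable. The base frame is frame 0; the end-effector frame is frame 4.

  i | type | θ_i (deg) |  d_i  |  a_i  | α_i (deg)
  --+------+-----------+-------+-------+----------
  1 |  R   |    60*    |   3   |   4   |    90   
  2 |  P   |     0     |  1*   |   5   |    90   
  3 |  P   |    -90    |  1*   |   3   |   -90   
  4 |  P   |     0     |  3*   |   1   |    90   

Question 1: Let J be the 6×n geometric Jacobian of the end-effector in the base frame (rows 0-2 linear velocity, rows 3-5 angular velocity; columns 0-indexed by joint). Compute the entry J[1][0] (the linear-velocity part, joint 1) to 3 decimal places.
axis z_0 = ẑ; lever o_n−o_0 = (3.4019,11.8923,2.0000)
cross product → J_v[:, 0] = (-11.8923,3.4019,0.0000)
J_ω[:, 0] = z_0
entry J[1][0] = 3.4019

3.402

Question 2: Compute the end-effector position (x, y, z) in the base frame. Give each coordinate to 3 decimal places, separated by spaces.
3.402 11.892 2.000

after link 1: o_1 = (2.0000, 3.4641, 3.0000)
after link 2: o_2 = (5.3660, 7.2942, 3.0000)
after link 3: o_3 = (2.7679, 8.7942, 2.0000)
after link 4: o_4 = (3.4019, 11.8923, 2.0000)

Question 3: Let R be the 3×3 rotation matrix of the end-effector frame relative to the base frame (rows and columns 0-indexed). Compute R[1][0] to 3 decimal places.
0.500

End-effector x-axis (col 0 of R) = (-0.8660,0.5000,-0.0000)
R[1][0] = 0.5000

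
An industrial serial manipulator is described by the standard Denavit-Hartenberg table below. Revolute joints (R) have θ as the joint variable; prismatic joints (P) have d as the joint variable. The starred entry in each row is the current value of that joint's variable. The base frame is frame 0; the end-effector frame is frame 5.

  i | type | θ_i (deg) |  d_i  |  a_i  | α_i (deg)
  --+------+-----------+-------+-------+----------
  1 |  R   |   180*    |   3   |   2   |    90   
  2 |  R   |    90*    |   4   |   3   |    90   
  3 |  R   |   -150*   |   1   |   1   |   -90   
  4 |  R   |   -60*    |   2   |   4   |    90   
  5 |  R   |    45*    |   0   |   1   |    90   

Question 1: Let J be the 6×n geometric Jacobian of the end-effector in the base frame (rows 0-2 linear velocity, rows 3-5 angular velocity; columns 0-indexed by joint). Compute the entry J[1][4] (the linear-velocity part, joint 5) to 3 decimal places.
-0.436

axis z_4 = (-0.5000,0.4330,0.7500); lever o_n−o_4 = (-0.6124,-0.7891,0.0474)
cross product → J_v[:, 4] = (0.6124,-0.4356,0.6597)
J_ω[:, 4] = z_4
entry J[1][4] = -0.4356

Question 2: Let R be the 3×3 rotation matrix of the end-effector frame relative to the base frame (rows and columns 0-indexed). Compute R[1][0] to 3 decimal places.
-0.789

End-effector x-axis (col 0 of R) = (-0.6124,-0.7891,0.0474)
R[1][0] = -0.7891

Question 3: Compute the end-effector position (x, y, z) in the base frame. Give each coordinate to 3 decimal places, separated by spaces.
-7.076 -0.021 4.449

after link 1: o_1 = (-2.0000, 0.0000, 3.0000)
after link 2: o_2 = (-2.0000, 4.0000, 6.0000)
after link 3: o_3 = (-3.0000, 3.5000, 5.1340)
after link 4: o_4 = (-6.4641, 0.7679, 4.4019)
after link 5: o_5 = (-7.0765, -0.0212, 4.4493)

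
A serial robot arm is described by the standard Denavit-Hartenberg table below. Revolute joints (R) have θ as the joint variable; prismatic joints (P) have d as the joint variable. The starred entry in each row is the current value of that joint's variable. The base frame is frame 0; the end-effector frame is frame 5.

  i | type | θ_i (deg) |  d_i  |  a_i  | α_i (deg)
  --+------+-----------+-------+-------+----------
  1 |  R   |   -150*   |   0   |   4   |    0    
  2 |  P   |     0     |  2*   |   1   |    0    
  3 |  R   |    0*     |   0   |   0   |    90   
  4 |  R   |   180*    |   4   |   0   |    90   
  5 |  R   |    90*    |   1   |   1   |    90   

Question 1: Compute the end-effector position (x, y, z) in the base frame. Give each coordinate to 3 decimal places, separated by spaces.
after link 1: o_1 = (-3.4641, -2.0000, 0.0000)
after link 2: o_2 = (-4.3301, -2.5000, 2.0000)
after link 3: o_3 = (-4.3301, -2.5000, 2.0000)
after link 4: o_4 = (-6.3301, 0.9641, 2.0000)
after link 5: o_5 = (-6.8301, 1.8301, 3.0000)

-6.830 1.830 3.000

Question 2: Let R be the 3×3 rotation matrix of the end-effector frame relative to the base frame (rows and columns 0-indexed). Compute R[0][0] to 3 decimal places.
-0.500

End-effector x-axis (col 0 of R) = (-0.5000,0.8660,0.0000)
R[0][0] = -0.5000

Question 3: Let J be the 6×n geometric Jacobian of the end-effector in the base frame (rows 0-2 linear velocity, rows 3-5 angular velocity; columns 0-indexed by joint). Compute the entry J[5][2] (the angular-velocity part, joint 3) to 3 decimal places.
axis z_2 = (0.0000,0.0000,1.0000); lever o_n−o_2 = (-2.5000,4.3301,1.0000)
cross product → J_v[:, 2] = (-4.3301,-2.5000,0.0000)
J_ω[:, 2] = z_2
entry J[5][2] = 1.0000

1.000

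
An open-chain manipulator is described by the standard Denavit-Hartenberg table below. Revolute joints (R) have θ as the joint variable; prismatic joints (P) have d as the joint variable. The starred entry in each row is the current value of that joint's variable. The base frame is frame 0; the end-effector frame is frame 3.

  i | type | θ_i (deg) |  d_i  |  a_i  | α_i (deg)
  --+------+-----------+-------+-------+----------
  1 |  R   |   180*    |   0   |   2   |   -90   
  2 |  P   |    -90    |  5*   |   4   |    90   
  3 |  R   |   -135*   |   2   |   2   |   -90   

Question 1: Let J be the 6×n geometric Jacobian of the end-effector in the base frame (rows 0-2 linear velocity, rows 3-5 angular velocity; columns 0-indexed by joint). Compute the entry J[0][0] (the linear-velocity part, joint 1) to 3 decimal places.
3.586

axis z_0 = ẑ; lever o_n−o_0 = (-0.0000,-3.5858,2.5858)
cross product → J_v[:, 0] = (3.5858,-0.0000,0.0000)
J_ω[:, 0] = z_0
entry J[0][0] = 3.5858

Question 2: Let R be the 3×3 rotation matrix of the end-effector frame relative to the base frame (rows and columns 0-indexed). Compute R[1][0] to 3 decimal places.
End-effector x-axis (col 0 of R) = (0.0000,0.7071,-0.7071)
R[1][0] = 0.7071

0.707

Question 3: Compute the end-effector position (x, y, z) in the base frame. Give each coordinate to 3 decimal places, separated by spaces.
after link 1: o_1 = (-2.0000, 0.0000, 0.0000)
after link 2: o_2 = (-2.0000, -5.0000, 4.0000)
after link 3: o_3 = (-0.0000, -3.5858, 2.5858)

-0.000 -3.586 2.586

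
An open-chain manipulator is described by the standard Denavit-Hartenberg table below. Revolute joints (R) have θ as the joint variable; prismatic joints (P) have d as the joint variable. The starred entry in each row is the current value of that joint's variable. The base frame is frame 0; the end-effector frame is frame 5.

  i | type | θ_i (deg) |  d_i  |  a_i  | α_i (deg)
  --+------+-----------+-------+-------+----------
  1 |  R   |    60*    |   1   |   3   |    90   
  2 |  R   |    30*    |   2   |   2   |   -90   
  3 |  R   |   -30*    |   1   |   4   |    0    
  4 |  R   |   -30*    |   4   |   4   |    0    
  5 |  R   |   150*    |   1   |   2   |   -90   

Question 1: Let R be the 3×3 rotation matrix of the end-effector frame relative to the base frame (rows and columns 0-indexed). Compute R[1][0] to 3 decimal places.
End-effector x-axis (col 0 of R) = (-0.8660,0.5000,-0.0000)
R[1][0] = 0.5000

0.500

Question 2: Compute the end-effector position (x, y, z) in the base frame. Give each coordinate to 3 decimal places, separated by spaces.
7.964 2.866 9.928

after link 1: o_1 = (1.5000, 2.5981, 1.0000)
after link 2: o_2 = (4.0981, 3.0981, 2.0000)
after link 3: o_3 = (7.0801, 4.2631, 4.5981)
after link 4: o_4 = (9.9462, 2.2990, 9.0622)
after link 5: o_5 = (7.9641, 2.8660, 9.9282)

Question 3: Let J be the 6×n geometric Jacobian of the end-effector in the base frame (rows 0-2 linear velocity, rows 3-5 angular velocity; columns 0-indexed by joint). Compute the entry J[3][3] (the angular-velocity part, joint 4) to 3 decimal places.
-0.250

axis z_3 = (-0.2500,-0.4330,0.8660); lever o_n−o_3 = (0.8840,-1.3971,5.3301)
cross product → J_v[:, 3] = (-1.0981,2.0981,0.7321)
J_ω[:, 3] = z_3
entry J[3][3] = -0.2500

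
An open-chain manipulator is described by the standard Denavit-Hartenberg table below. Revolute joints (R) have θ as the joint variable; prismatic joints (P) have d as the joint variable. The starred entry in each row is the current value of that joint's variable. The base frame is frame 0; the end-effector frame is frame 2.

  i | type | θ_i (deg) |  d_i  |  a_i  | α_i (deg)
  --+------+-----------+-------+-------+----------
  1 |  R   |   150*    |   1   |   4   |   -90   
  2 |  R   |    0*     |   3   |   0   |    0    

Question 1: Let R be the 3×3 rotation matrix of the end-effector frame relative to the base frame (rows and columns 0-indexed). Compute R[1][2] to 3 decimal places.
-0.866

End-effector z-axis (col 2 of R) = (-0.5000,-0.8660,0.0000)
R[1][2] = -0.8660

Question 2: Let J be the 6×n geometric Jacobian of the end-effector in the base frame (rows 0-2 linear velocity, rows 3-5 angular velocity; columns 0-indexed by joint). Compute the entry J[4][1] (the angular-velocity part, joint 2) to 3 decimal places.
-0.866

axis z_1 = (-0.5000,-0.8660,0.0000); lever o_n−o_1 = (-1.5000,-2.5981,0.0000)
cross product → J_v[:, 1] = (-0.0000,0.0000,0.0000)
J_ω[:, 1] = z_1
entry J[4][1] = -0.8660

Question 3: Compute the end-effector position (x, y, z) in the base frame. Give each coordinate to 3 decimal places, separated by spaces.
-4.964 -0.598 1.000

after link 1: o_1 = (-3.4641, 2.0000, 1.0000)
after link 2: o_2 = (-4.9641, -0.5981, 1.0000)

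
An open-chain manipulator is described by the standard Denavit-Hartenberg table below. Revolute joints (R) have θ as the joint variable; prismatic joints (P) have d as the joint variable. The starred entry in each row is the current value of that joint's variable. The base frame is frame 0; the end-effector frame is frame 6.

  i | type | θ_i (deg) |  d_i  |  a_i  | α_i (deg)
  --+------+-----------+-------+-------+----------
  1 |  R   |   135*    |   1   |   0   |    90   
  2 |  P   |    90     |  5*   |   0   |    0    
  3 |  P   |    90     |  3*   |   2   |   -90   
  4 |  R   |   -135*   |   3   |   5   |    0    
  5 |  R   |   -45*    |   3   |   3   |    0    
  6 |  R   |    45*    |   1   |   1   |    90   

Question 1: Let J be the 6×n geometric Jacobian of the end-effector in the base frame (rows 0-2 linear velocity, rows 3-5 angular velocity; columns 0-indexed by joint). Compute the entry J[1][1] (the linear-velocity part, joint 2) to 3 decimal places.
0.707

prismatic axis z_1 = (0.7071,0.7071,0.0000)
J_v[:, 1] = z_1; J_ω[:, 1] = (0,0,0)
entry J[1][1] = 0.7071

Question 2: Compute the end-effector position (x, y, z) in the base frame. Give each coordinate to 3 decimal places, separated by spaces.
4.950 12.364 -6.000

after link 1: o_1 = (0.0000, 0.0000, 1.0000)
after link 2: o_2 = (3.5355, 3.5355, 1.0000)
after link 3: o_3 = (7.0711, 4.2426, 1.0000)
after link 4: o_4 = (7.0711, 9.2426, -2.0000)
after link 5: o_5 = (4.9497, 11.3640, -5.0000)
after link 6: o_6 = (4.9497, 12.3640, -6.0000)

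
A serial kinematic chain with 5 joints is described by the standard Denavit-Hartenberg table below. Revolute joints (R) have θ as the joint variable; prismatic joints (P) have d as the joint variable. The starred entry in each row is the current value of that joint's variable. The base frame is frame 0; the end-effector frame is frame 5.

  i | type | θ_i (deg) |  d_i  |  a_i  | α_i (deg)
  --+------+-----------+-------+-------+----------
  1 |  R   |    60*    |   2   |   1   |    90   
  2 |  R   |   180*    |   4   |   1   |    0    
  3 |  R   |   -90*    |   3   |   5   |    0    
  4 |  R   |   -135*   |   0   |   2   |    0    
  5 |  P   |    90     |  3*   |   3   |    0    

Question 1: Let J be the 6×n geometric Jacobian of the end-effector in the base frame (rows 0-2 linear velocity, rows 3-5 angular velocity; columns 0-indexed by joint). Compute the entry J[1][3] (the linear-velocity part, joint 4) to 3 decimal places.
-0.612

axis z_3 = (0.8660,-0.5000,0.0000); lever o_n−o_3 = (4.3658,1.5619,0.7071)
cross product → J_v[:, 3] = (-0.3536,-0.6124,3.5355)
J_ω[:, 3] = z_3
entry J[1][3] = -0.6124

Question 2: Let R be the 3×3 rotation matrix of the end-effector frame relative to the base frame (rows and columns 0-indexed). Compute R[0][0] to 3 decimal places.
0.354

End-effector x-axis (col 0 of R) = (0.3536,0.6124,0.7071)
R[0][0] = 0.3536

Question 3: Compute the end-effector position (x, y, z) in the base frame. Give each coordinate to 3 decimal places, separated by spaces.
10.428 -1.938 7.707

after link 1: o_1 = (0.5000, 0.8660, 2.0000)
after link 2: o_2 = (3.4641, -2.0000, 2.0000)
after link 3: o_3 = (6.0622, -3.5000, 7.0000)
after link 4: o_4 = (6.7693, -2.2753, 5.5858)
after link 5: o_5 = (10.4280, -1.9381, 7.7071)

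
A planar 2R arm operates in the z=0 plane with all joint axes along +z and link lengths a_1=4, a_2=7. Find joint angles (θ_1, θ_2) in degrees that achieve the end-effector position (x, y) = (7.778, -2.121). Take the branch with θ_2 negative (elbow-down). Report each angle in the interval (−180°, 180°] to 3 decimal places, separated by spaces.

45.005 -90.004

cos θ_2 = (64.9959−4²−7²)/(2·4·7) = -0.0001; θ_2 = -90.0042° (elbow-down)
β = atan2(-2.1210,7.7780) = -15.2532°; ψ = atan2(-7.0000,3.9995) = -60.2583°
θ_1 = β − ψ = 45.0050°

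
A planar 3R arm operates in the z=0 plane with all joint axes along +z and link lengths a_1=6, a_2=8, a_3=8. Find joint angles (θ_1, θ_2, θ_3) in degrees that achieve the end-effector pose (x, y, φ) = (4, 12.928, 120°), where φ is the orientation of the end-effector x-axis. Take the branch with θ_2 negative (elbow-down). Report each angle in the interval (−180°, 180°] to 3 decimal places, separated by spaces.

90.000 -90.001 120.001

wrist centre = target − a_3·(cos φ, sin φ) = (8.0000, 5.9998)
cos θ_2 = (99.9976−6²−8²)/(2·6·8) = -0.0000; θ_2 = -90.0015° (elbow-down)
β = atan2(5.9998,8.0000) = 36.8690°; ψ = atan2(-8.0000,5.9998) = -53.1310°
θ_1 = β − ψ = 90.0000°
θ_3 = φ − θ_1 − θ_2 = 120.0015° (wrapped to (-180°,180°])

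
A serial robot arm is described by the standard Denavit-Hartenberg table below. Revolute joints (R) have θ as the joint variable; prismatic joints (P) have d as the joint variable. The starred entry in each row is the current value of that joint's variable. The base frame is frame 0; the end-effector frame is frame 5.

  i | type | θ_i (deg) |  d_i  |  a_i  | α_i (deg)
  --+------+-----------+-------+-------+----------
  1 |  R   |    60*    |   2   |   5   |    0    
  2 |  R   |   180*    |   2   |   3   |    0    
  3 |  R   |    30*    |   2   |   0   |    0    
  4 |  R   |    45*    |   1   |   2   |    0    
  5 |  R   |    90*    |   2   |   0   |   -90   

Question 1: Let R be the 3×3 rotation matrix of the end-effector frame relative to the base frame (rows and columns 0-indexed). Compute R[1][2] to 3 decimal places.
End-effector z-axis (col 2 of R) = (-0.7071,0.7071,0.0000)
R[1][2] = 0.7071

0.707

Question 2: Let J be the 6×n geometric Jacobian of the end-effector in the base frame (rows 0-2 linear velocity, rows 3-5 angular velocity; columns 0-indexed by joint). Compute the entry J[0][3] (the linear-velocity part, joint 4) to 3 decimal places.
1.414

axis z_3 = (0.0000,0.0000,1.0000); lever o_n−o_3 = (1.4142,-1.4142,3.0000)
cross product → J_v[:, 3] = (1.4142,1.4142,-0.0000)
J_ω[:, 3] = z_3
entry J[0][3] = 1.4142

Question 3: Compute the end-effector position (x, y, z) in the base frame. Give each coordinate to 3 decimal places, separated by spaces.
2.414 0.318 9.000

after link 1: o_1 = (2.5000, 4.3301, 2.0000)
after link 2: o_2 = (1.0000, 1.7321, 4.0000)
after link 3: o_3 = (1.0000, 1.7321, 6.0000)
after link 4: o_4 = (2.4142, 0.3178, 7.0000)
after link 5: o_5 = (2.4142, 0.3178, 9.0000)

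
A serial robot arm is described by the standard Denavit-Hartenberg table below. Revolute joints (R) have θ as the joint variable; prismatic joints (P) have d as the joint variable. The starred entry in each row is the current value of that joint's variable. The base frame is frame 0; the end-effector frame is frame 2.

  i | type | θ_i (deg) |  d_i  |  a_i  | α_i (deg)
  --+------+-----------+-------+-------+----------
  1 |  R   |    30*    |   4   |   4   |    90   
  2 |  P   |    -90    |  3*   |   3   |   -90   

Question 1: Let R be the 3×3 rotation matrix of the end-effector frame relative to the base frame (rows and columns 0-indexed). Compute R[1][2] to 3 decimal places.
0.500

End-effector z-axis (col 2 of R) = (0.8660,0.5000,0.0000)
R[1][2] = 0.5000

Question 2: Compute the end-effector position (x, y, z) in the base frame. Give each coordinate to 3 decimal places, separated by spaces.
after link 1: o_1 = (3.4641, 2.0000, 4.0000)
after link 2: o_2 = (4.9641, -0.5981, 1.0000)

4.964 -0.598 1.000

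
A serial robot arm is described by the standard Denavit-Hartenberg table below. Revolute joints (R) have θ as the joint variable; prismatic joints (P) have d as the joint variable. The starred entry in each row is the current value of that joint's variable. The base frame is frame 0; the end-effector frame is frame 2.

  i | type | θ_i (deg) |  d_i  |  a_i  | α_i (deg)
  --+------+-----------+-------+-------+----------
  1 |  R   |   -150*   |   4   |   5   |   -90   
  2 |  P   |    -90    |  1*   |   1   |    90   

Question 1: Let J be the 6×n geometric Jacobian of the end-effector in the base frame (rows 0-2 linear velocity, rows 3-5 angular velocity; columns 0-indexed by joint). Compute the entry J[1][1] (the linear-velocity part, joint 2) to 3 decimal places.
prismatic axis z_1 = (0.5000,-0.8660,0.0000)
J_v[:, 1] = z_1; J_ω[:, 1] = (0,0,0)
entry J[1][1] = -0.8660

-0.866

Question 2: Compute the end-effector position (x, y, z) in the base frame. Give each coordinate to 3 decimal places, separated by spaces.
-3.830 -3.366 5.000

after link 1: o_1 = (-4.3301, -2.5000, 4.0000)
after link 2: o_2 = (-3.8301, -3.3660, 5.0000)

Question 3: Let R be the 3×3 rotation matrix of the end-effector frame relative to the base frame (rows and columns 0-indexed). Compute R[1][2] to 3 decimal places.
0.500

End-effector z-axis (col 2 of R) = (0.8660,0.5000,0.0000)
R[1][2] = 0.5000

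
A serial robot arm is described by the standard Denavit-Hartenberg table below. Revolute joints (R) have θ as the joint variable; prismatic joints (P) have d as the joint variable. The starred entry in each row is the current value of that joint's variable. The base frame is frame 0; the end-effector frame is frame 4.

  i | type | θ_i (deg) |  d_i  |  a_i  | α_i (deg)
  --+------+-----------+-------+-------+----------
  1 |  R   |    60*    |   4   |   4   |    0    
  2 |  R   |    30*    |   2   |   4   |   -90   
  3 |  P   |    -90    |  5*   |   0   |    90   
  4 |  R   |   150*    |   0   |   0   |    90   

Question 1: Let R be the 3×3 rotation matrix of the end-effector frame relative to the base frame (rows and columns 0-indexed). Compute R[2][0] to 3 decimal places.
-0.866

End-effector x-axis (col 0 of R) = (-0.5000,0.0000,-0.8660)
R[2][0] = -0.8660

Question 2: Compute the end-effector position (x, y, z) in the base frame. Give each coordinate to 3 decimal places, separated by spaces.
after link 1: o_1 = (2.0000, 3.4641, 4.0000)
after link 2: o_2 = (2.0000, 7.4641, 6.0000)
after link 3: o_3 = (-3.0000, 7.4641, 6.0000)
after link 4: o_4 = (-3.0000, 7.4641, 6.0000)

-3.000 7.464 6.000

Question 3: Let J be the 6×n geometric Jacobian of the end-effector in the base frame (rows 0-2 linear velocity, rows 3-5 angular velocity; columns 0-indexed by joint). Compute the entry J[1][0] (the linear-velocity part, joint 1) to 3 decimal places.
-3.000

axis z_0 = ẑ; lever o_n−o_0 = (-3.0000,7.4641,6.0000)
cross product → J_v[:, 0] = (-7.4641,-3.0000,0.0000)
J_ω[:, 0] = z_0
entry J[1][0] = -3.0000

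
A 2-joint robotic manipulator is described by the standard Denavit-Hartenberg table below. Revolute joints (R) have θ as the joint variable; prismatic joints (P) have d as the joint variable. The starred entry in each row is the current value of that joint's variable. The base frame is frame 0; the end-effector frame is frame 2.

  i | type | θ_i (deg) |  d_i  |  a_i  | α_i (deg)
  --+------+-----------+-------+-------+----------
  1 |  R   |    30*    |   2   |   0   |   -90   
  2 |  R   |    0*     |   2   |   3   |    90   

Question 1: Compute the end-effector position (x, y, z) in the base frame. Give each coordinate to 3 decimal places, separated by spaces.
after link 1: o_1 = (0.0000, 0.0000, 2.0000)
after link 2: o_2 = (1.5981, 3.2321, 2.0000)

1.598 3.232 2.000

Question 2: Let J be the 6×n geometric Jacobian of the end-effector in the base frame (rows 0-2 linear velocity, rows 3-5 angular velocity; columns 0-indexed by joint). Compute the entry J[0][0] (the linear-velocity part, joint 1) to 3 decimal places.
-3.232

axis z_0 = ẑ; lever o_n−o_0 = (1.5981,3.2321,2.0000)
cross product → J_v[:, 0] = (-3.2321,1.5981,0.0000)
J_ω[:, 0] = z_0
entry J[0][0] = -3.2321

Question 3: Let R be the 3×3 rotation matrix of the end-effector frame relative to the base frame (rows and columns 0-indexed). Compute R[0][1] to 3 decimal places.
-0.500

End-effector y-axis (col 1 of R) = (-0.5000,0.8660,0.0000)
R[0][1] = -0.5000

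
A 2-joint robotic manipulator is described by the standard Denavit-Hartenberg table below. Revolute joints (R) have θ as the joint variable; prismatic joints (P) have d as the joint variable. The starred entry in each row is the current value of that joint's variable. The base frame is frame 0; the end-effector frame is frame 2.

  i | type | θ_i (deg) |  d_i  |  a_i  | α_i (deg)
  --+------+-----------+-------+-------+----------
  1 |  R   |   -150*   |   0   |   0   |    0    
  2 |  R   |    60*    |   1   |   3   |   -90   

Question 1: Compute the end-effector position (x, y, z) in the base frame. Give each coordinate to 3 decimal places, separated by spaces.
-0.000 -3.000 1.000

after link 1: o_1 = (0.0000, 0.0000, 0.0000)
after link 2: o_2 = (-0.0000, -3.0000, 1.0000)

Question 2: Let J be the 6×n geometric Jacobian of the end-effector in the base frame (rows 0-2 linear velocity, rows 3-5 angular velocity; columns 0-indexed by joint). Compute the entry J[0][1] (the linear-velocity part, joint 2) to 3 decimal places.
3.000

axis z_1 = (0.0000,0.0000,1.0000); lever o_n−o_1 = (-0.0000,-3.0000,1.0000)
cross product → J_v[:, 1] = (3.0000,-0.0000,0.0000)
J_ω[:, 1] = z_1
entry J[0][1] = 3.0000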